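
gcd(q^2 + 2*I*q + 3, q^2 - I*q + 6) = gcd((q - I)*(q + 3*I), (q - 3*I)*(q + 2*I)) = 1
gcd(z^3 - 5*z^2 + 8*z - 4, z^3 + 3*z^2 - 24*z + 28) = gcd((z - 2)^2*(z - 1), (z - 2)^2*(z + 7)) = z^2 - 4*z + 4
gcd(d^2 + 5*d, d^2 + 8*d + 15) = d + 5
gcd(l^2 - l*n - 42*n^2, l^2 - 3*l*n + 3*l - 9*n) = 1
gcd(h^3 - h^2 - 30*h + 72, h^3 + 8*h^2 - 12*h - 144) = h^2 + 2*h - 24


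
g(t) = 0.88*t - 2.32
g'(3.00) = 0.88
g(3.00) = 0.32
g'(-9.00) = 0.88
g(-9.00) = -10.24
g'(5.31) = 0.88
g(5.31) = 2.35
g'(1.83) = 0.88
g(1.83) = -0.71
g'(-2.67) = 0.88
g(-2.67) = -4.67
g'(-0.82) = 0.88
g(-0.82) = -3.04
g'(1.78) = 0.88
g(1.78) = -0.75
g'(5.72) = 0.88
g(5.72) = 2.71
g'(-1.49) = 0.88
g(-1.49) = -3.63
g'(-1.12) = 0.88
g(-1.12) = -3.31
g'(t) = 0.880000000000000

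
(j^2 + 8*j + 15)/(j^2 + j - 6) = (j + 5)/(j - 2)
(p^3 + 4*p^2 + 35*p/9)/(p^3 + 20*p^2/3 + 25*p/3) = (p + 7/3)/(p + 5)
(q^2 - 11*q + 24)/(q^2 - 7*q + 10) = (q^2 - 11*q + 24)/(q^2 - 7*q + 10)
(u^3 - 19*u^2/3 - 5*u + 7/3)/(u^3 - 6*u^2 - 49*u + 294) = (u^2 + 2*u/3 - 1/3)/(u^2 + u - 42)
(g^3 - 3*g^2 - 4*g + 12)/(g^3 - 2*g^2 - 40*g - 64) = (g^2 - 5*g + 6)/(g^2 - 4*g - 32)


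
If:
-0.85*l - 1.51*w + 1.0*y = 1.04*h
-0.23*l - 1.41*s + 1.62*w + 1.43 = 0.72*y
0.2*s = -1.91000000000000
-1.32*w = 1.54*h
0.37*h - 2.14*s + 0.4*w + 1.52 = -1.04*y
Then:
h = 16.45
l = -9.08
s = -9.55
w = -19.19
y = -19.58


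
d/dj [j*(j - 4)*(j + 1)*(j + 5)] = 4*j^3 + 6*j^2 - 38*j - 20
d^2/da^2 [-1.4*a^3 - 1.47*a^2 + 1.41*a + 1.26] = -8.4*a - 2.94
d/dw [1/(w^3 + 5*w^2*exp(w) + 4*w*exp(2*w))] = (-5*w^2*exp(w) - 3*w^2 - 8*w*exp(2*w) - 10*w*exp(w) - 4*exp(2*w))/(w^2*(w^2 + 5*w*exp(w) + 4*exp(2*w))^2)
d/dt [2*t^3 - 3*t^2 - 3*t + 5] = 6*t^2 - 6*t - 3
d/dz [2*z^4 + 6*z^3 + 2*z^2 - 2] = 2*z*(4*z^2 + 9*z + 2)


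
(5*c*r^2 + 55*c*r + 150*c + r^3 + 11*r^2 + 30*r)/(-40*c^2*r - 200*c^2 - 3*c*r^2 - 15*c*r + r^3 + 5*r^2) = (r + 6)/(-8*c + r)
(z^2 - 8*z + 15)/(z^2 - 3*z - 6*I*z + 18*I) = (z - 5)/(z - 6*I)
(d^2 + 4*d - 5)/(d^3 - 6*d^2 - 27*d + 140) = (d - 1)/(d^2 - 11*d + 28)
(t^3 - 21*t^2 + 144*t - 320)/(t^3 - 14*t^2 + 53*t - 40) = (t - 8)/(t - 1)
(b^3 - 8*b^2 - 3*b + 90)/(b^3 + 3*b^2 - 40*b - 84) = (b^2 - 2*b - 15)/(b^2 + 9*b + 14)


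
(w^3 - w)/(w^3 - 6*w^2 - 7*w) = (w - 1)/(w - 7)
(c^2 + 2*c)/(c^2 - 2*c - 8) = c/(c - 4)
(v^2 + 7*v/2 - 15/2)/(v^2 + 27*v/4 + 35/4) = 2*(2*v - 3)/(4*v + 7)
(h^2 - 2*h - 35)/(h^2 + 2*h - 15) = (h - 7)/(h - 3)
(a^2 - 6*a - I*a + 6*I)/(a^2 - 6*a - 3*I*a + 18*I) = (a - I)/(a - 3*I)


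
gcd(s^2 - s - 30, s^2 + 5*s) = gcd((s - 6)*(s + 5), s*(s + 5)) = s + 5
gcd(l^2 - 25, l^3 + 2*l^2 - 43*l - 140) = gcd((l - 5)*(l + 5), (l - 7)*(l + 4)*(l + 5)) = l + 5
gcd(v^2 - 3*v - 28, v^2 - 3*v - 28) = v^2 - 3*v - 28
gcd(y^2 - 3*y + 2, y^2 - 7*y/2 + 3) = y - 2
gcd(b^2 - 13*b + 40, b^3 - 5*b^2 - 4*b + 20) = b - 5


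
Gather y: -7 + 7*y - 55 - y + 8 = 6*y - 54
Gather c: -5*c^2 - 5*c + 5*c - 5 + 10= 5 - 5*c^2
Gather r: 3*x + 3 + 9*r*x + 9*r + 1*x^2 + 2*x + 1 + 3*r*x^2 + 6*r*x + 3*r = r*(3*x^2 + 15*x + 12) + x^2 + 5*x + 4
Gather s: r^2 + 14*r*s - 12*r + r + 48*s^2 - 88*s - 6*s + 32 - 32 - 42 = r^2 - 11*r + 48*s^2 + s*(14*r - 94) - 42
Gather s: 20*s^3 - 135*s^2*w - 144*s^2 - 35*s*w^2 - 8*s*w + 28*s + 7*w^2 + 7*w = 20*s^3 + s^2*(-135*w - 144) + s*(-35*w^2 - 8*w + 28) + 7*w^2 + 7*w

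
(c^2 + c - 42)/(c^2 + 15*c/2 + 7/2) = 2*(c - 6)/(2*c + 1)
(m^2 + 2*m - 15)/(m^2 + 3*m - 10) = (m - 3)/(m - 2)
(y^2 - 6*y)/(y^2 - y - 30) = y/(y + 5)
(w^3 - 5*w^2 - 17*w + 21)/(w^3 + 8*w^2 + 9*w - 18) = (w - 7)/(w + 6)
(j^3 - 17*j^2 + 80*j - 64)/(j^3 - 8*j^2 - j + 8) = (j - 8)/(j + 1)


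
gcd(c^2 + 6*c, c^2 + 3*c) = c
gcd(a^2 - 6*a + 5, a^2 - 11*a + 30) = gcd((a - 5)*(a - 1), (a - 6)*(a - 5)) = a - 5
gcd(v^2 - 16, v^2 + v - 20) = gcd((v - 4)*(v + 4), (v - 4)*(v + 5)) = v - 4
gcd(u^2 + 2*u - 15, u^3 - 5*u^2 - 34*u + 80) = u + 5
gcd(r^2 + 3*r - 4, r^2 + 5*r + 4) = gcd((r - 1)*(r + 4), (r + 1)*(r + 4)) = r + 4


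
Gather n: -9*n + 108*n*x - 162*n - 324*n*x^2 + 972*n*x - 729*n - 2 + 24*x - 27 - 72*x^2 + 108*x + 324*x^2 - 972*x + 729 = n*(-324*x^2 + 1080*x - 900) + 252*x^2 - 840*x + 700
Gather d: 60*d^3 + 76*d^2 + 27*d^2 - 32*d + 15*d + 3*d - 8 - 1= 60*d^3 + 103*d^2 - 14*d - 9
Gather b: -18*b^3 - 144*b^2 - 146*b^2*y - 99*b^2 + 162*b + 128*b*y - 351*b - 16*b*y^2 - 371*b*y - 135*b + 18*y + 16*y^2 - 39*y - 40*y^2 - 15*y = -18*b^3 + b^2*(-146*y - 243) + b*(-16*y^2 - 243*y - 324) - 24*y^2 - 36*y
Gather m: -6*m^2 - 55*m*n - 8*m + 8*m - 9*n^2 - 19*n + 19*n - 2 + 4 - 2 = -6*m^2 - 55*m*n - 9*n^2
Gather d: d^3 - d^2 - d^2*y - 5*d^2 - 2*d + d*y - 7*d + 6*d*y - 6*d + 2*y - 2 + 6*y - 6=d^3 + d^2*(-y - 6) + d*(7*y - 15) + 8*y - 8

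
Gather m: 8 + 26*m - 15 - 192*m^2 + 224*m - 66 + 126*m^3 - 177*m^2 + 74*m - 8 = 126*m^3 - 369*m^2 + 324*m - 81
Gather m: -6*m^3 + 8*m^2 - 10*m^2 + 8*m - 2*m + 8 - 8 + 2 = -6*m^3 - 2*m^2 + 6*m + 2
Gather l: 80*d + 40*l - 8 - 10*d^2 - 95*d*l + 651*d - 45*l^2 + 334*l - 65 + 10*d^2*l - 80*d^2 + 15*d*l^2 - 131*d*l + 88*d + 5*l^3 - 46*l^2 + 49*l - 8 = -90*d^2 + 819*d + 5*l^3 + l^2*(15*d - 91) + l*(10*d^2 - 226*d + 423) - 81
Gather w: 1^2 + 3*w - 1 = 3*w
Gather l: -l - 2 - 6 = -l - 8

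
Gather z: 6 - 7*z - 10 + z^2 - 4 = z^2 - 7*z - 8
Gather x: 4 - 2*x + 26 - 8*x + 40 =70 - 10*x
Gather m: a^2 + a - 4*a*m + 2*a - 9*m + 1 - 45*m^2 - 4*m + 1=a^2 + 3*a - 45*m^2 + m*(-4*a - 13) + 2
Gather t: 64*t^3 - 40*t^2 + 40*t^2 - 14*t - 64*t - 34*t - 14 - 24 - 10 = 64*t^3 - 112*t - 48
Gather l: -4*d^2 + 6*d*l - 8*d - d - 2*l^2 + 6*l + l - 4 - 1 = -4*d^2 - 9*d - 2*l^2 + l*(6*d + 7) - 5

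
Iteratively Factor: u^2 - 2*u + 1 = (u - 1)*(u - 1)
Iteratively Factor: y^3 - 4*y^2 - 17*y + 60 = (y - 3)*(y^2 - y - 20) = (y - 5)*(y - 3)*(y + 4)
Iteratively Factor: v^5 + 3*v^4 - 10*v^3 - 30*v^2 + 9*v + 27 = (v + 3)*(v^4 - 10*v^2 + 9) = (v + 1)*(v + 3)*(v^3 - v^2 - 9*v + 9) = (v + 1)*(v + 3)^2*(v^2 - 4*v + 3) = (v - 1)*(v + 1)*(v + 3)^2*(v - 3)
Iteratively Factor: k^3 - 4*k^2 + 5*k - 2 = (k - 2)*(k^2 - 2*k + 1) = (k - 2)*(k - 1)*(k - 1)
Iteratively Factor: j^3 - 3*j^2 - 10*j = (j)*(j^2 - 3*j - 10) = j*(j - 5)*(j + 2)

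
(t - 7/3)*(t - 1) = t^2 - 10*t/3 + 7/3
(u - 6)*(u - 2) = u^2 - 8*u + 12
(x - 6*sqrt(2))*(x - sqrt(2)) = x^2 - 7*sqrt(2)*x + 12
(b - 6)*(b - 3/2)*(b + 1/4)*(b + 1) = b^4 - 25*b^3/4 - b^2/8 + 75*b/8 + 9/4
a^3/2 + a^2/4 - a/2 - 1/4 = (a/2 + 1/2)*(a - 1)*(a + 1/2)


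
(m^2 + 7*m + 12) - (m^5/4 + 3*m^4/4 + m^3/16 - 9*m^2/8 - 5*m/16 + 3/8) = -m^5/4 - 3*m^4/4 - m^3/16 + 17*m^2/8 + 117*m/16 + 93/8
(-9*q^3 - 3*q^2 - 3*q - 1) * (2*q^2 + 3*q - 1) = -18*q^5 - 33*q^4 - 6*q^3 - 8*q^2 + 1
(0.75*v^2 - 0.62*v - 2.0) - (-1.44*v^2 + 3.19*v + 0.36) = 2.19*v^2 - 3.81*v - 2.36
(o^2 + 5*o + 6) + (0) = o^2 + 5*o + 6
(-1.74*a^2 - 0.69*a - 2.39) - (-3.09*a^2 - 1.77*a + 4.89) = 1.35*a^2 + 1.08*a - 7.28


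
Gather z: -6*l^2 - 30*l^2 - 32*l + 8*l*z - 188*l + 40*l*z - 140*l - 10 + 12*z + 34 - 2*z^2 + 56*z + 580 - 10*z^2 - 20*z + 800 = -36*l^2 - 360*l - 12*z^2 + z*(48*l + 48) + 1404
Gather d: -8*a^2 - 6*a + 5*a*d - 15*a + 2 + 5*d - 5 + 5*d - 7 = -8*a^2 - 21*a + d*(5*a + 10) - 10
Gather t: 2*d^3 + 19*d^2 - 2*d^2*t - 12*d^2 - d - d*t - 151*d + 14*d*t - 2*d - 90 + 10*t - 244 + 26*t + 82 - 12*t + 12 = 2*d^3 + 7*d^2 - 154*d + t*(-2*d^2 + 13*d + 24) - 240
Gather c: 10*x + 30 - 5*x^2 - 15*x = -5*x^2 - 5*x + 30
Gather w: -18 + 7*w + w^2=w^2 + 7*w - 18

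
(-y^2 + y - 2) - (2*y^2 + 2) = -3*y^2 + y - 4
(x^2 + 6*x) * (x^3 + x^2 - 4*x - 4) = x^5 + 7*x^4 + 2*x^3 - 28*x^2 - 24*x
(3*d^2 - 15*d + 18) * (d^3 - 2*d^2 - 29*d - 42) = 3*d^5 - 21*d^4 - 39*d^3 + 273*d^2 + 108*d - 756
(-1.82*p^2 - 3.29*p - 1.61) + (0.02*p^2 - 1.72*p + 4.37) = -1.8*p^2 - 5.01*p + 2.76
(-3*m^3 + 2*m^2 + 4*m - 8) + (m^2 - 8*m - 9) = -3*m^3 + 3*m^2 - 4*m - 17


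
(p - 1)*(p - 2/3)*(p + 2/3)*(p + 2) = p^4 + p^3 - 22*p^2/9 - 4*p/9 + 8/9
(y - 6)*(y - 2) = y^2 - 8*y + 12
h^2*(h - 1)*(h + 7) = h^4 + 6*h^3 - 7*h^2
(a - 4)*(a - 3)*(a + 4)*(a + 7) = a^4 + 4*a^3 - 37*a^2 - 64*a + 336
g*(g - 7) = g^2 - 7*g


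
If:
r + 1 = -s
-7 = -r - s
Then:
No Solution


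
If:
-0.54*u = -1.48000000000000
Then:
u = 2.74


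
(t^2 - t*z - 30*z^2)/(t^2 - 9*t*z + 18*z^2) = (-t - 5*z)/(-t + 3*z)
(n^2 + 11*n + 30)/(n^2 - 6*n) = (n^2 + 11*n + 30)/(n*(n - 6))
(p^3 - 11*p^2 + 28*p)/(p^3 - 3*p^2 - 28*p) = (p - 4)/(p + 4)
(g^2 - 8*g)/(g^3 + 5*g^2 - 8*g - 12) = g*(g - 8)/(g^3 + 5*g^2 - 8*g - 12)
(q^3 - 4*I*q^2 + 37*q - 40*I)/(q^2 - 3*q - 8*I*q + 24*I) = (q^2 + 4*I*q + 5)/(q - 3)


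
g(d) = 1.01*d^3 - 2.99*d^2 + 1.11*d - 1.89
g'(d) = 3.03*d^2 - 5.98*d + 1.11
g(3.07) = 2.56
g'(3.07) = 11.31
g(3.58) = 10.10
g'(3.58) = 18.54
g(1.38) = -3.40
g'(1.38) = -1.37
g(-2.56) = -41.27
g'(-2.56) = 36.28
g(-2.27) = -31.63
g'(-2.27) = 30.30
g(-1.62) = -15.83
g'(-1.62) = 18.75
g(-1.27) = -10.19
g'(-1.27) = 13.59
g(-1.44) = -12.70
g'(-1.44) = 16.00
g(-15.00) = -4100.04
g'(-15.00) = 772.56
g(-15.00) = -4100.04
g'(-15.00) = 772.56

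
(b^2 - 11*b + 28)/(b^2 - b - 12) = (b - 7)/(b + 3)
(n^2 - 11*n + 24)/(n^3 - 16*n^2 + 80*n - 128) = (n - 3)/(n^2 - 8*n + 16)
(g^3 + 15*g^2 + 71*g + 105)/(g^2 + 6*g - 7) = (g^2 + 8*g + 15)/(g - 1)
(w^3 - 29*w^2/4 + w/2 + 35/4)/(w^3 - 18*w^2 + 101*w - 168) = (4*w^2 - w - 5)/(4*(w^2 - 11*w + 24))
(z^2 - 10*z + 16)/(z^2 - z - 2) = (z - 8)/(z + 1)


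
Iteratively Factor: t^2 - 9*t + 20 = (t - 5)*(t - 4)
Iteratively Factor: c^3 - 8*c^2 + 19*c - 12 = (c - 1)*(c^2 - 7*c + 12) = (c - 4)*(c - 1)*(c - 3)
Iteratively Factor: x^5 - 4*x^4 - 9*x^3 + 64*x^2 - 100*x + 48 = (x + 4)*(x^4 - 8*x^3 + 23*x^2 - 28*x + 12) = (x - 1)*(x + 4)*(x^3 - 7*x^2 + 16*x - 12) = (x - 2)*(x - 1)*(x + 4)*(x^2 - 5*x + 6) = (x - 2)^2*(x - 1)*(x + 4)*(x - 3)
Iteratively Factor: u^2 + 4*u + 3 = (u + 3)*(u + 1)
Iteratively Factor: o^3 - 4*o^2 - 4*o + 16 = (o - 4)*(o^2 - 4) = (o - 4)*(o - 2)*(o + 2)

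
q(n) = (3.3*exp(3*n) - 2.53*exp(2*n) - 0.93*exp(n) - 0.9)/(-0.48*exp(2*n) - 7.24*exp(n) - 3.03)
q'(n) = (0.96*exp(2*n) + 7.24*exp(n))*(3.3*exp(3*n) - 2.53*exp(2*n) - 0.93*exp(n) - 0.9)/(-0.48*exp(2*n) - 7.24*exp(n) - 3.03)^2 + (9.9*exp(3*n) - 5.06*exp(2*n) - 0.93*exp(n))/(-0.48*exp(2*n) - 7.24*exp(n) - 3.03)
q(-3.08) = 0.28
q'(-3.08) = -0.01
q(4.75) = -697.95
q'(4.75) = -783.75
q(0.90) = -1.29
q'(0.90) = -3.54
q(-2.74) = 0.28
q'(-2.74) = -0.01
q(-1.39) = 0.25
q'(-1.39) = -0.02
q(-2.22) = 0.27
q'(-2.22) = -0.02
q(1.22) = -2.88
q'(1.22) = -6.69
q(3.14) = -92.20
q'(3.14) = -132.94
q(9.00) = -55599.93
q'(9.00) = -55708.51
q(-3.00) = 0.28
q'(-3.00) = -0.01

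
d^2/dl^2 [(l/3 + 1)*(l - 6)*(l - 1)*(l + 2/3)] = 4*l^2 - 20*l/3 - 106/9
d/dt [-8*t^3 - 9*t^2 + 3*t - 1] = -24*t^2 - 18*t + 3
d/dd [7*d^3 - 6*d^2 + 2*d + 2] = 21*d^2 - 12*d + 2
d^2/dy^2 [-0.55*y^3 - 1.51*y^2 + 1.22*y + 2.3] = -3.3*y - 3.02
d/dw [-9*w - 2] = -9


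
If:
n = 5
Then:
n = 5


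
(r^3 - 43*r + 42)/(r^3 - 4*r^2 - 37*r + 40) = (r^2 + r - 42)/(r^2 - 3*r - 40)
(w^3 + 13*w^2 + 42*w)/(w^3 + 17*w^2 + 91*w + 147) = w*(w + 6)/(w^2 + 10*w + 21)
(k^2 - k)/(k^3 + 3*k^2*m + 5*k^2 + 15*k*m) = (k - 1)/(k^2 + 3*k*m + 5*k + 15*m)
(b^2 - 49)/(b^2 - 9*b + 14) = (b + 7)/(b - 2)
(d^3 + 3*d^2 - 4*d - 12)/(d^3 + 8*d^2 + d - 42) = (d + 2)/(d + 7)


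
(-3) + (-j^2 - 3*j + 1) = -j^2 - 3*j - 2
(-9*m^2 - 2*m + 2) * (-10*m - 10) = 90*m^3 + 110*m^2 - 20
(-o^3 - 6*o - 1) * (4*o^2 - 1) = -4*o^5 - 23*o^3 - 4*o^2 + 6*o + 1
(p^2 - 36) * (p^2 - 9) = p^4 - 45*p^2 + 324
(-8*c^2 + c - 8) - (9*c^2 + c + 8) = -17*c^2 - 16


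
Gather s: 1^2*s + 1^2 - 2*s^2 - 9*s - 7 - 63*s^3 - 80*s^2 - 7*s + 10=-63*s^3 - 82*s^2 - 15*s + 4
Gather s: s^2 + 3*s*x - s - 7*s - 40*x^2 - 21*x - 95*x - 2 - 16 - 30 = s^2 + s*(3*x - 8) - 40*x^2 - 116*x - 48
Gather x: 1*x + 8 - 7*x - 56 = -6*x - 48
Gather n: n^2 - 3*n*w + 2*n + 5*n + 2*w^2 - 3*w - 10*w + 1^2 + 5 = n^2 + n*(7 - 3*w) + 2*w^2 - 13*w + 6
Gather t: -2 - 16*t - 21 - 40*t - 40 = -56*t - 63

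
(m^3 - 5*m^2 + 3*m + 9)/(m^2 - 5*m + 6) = (m^2 - 2*m - 3)/(m - 2)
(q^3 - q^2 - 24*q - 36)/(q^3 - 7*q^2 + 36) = (q + 3)/(q - 3)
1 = 1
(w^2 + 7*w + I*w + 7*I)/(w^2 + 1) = (w + 7)/(w - I)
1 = 1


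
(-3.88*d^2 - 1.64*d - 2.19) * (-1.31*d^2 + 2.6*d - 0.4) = 5.0828*d^4 - 7.9396*d^3 + 0.1569*d^2 - 5.038*d + 0.876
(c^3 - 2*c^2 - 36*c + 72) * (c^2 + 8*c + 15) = c^5 + 6*c^4 - 37*c^3 - 246*c^2 + 36*c + 1080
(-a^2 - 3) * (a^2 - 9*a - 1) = -a^4 + 9*a^3 - 2*a^2 + 27*a + 3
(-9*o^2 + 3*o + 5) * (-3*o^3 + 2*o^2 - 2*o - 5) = 27*o^5 - 27*o^4 + 9*o^3 + 49*o^2 - 25*o - 25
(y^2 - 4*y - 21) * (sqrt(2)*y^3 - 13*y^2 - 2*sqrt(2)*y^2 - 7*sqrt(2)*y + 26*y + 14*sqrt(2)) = sqrt(2)*y^5 - 13*y^4 - 6*sqrt(2)*y^4 - 20*sqrt(2)*y^3 + 78*y^3 + 84*sqrt(2)*y^2 + 169*y^2 - 546*y + 91*sqrt(2)*y - 294*sqrt(2)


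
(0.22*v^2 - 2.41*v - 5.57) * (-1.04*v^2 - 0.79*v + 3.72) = -0.2288*v^4 + 2.3326*v^3 + 8.5151*v^2 - 4.5649*v - 20.7204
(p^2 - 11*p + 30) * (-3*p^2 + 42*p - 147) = -3*p^4 + 75*p^3 - 699*p^2 + 2877*p - 4410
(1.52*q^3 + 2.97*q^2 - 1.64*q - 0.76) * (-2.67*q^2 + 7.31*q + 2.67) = -4.0584*q^5 + 3.1813*q^4 + 30.1479*q^3 - 2.0293*q^2 - 9.9344*q - 2.0292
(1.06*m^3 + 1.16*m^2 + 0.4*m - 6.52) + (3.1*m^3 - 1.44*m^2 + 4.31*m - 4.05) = 4.16*m^3 - 0.28*m^2 + 4.71*m - 10.57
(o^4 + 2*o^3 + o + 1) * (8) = 8*o^4 + 16*o^3 + 8*o + 8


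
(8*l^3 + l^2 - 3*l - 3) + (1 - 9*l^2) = 8*l^3 - 8*l^2 - 3*l - 2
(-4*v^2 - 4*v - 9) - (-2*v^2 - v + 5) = -2*v^2 - 3*v - 14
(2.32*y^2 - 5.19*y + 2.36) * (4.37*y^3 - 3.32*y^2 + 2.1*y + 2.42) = 10.1384*y^5 - 30.3827*y^4 + 32.416*y^3 - 13.1198*y^2 - 7.6038*y + 5.7112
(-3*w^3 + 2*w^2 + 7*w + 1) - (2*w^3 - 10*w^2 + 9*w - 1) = -5*w^3 + 12*w^2 - 2*w + 2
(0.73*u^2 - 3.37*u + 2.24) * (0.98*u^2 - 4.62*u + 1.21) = 0.7154*u^4 - 6.6752*u^3 + 18.6479*u^2 - 14.4265*u + 2.7104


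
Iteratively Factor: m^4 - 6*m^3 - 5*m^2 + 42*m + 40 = (m - 4)*(m^3 - 2*m^2 - 13*m - 10) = (m - 4)*(m + 2)*(m^2 - 4*m - 5) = (m - 4)*(m + 1)*(m + 2)*(m - 5)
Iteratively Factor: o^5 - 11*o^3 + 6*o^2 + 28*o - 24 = (o - 2)*(o^4 + 2*o^3 - 7*o^2 - 8*o + 12) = (o - 2)*(o + 2)*(o^3 - 7*o + 6) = (o - 2)*(o + 2)*(o + 3)*(o^2 - 3*o + 2) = (o - 2)*(o - 1)*(o + 2)*(o + 3)*(o - 2)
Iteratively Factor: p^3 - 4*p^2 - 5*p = (p + 1)*(p^2 - 5*p) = p*(p + 1)*(p - 5)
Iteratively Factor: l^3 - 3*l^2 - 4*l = (l + 1)*(l^2 - 4*l) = (l - 4)*(l + 1)*(l)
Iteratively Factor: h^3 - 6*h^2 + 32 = (h - 4)*(h^2 - 2*h - 8) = (h - 4)*(h + 2)*(h - 4)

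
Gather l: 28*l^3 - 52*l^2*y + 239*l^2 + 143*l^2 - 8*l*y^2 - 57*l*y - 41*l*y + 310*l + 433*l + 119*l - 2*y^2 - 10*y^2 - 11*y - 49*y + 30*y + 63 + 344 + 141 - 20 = 28*l^3 + l^2*(382 - 52*y) + l*(-8*y^2 - 98*y + 862) - 12*y^2 - 30*y + 528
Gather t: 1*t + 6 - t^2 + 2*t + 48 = -t^2 + 3*t + 54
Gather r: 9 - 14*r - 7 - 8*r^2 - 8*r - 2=-8*r^2 - 22*r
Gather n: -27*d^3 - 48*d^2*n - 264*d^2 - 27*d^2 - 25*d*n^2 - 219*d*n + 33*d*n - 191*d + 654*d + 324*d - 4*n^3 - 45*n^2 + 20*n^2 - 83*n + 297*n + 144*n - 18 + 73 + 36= -27*d^3 - 291*d^2 + 787*d - 4*n^3 + n^2*(-25*d - 25) + n*(-48*d^2 - 186*d + 358) + 91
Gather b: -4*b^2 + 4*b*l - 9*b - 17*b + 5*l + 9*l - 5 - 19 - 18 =-4*b^2 + b*(4*l - 26) + 14*l - 42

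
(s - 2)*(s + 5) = s^2 + 3*s - 10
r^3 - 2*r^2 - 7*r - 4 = (r - 4)*(r + 1)^2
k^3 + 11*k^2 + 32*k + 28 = (k + 2)^2*(k + 7)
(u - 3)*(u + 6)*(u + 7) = u^3 + 10*u^2 + 3*u - 126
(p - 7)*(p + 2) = p^2 - 5*p - 14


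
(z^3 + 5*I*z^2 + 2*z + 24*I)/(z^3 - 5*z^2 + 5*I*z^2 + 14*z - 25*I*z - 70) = (z^2 + 7*I*z - 12)/(z^2 + z*(-5 + 7*I) - 35*I)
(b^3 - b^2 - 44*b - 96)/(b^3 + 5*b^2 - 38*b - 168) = (b^2 - 5*b - 24)/(b^2 + b - 42)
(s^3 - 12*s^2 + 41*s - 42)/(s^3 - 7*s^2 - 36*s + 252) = (s^2 - 5*s + 6)/(s^2 - 36)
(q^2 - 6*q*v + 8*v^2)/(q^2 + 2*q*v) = (q^2 - 6*q*v + 8*v^2)/(q*(q + 2*v))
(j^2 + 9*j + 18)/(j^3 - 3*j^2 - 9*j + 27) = (j + 6)/(j^2 - 6*j + 9)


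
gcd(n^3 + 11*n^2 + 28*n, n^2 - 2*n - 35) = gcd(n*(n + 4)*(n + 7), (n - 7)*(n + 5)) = 1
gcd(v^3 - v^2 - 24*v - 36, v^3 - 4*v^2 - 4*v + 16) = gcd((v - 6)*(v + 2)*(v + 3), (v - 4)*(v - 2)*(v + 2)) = v + 2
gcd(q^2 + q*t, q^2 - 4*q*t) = q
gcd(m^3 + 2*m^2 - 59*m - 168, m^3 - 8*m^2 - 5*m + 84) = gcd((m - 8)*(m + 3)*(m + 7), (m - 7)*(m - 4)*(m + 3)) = m + 3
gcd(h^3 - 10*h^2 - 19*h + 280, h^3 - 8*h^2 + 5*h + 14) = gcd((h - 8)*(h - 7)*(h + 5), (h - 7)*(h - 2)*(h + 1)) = h - 7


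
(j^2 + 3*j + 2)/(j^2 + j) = (j + 2)/j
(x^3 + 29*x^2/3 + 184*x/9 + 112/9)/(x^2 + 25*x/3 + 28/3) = x + 4/3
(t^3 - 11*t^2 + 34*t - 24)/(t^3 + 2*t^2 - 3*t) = (t^2 - 10*t + 24)/(t*(t + 3))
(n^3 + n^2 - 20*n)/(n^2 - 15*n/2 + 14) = 2*n*(n + 5)/(2*n - 7)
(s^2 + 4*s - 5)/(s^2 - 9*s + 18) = (s^2 + 4*s - 5)/(s^2 - 9*s + 18)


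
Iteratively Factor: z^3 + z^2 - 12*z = (z - 3)*(z^2 + 4*z) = z*(z - 3)*(z + 4)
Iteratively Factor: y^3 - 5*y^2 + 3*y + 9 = (y + 1)*(y^2 - 6*y + 9) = (y - 3)*(y + 1)*(y - 3)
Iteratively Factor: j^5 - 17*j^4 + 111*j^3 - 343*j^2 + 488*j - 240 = (j - 4)*(j^4 - 13*j^3 + 59*j^2 - 107*j + 60) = (j - 4)*(j - 3)*(j^3 - 10*j^2 + 29*j - 20) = (j - 4)^2*(j - 3)*(j^2 - 6*j + 5) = (j - 5)*(j - 4)^2*(j - 3)*(j - 1)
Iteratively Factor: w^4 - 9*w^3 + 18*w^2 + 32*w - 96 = (w - 4)*(w^3 - 5*w^2 - 2*w + 24) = (w - 4)*(w + 2)*(w^2 - 7*w + 12) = (w - 4)^2*(w + 2)*(w - 3)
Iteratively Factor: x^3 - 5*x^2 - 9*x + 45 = (x + 3)*(x^2 - 8*x + 15) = (x - 5)*(x + 3)*(x - 3)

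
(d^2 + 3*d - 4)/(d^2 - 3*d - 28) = (d - 1)/(d - 7)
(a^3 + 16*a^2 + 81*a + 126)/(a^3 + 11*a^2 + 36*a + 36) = (a + 7)/(a + 2)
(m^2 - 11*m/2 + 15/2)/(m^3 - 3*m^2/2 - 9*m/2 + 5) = (m - 3)/(m^2 + m - 2)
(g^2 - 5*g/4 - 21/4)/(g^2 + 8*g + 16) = (4*g^2 - 5*g - 21)/(4*(g^2 + 8*g + 16))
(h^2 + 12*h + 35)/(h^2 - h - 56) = (h + 5)/(h - 8)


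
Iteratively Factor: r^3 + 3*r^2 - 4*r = (r + 4)*(r^2 - r) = (r - 1)*(r + 4)*(r)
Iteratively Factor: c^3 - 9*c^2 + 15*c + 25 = (c - 5)*(c^2 - 4*c - 5) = (c - 5)*(c + 1)*(c - 5)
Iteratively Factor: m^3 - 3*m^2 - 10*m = (m)*(m^2 - 3*m - 10) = m*(m + 2)*(m - 5)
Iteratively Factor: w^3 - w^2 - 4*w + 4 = (w - 2)*(w^2 + w - 2) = (w - 2)*(w - 1)*(w + 2)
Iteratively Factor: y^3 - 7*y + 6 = (y + 3)*(y^2 - 3*y + 2) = (y - 1)*(y + 3)*(y - 2)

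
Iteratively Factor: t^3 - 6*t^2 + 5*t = (t - 5)*(t^2 - t) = t*(t - 5)*(t - 1)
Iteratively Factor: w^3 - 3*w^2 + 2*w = (w - 2)*(w^2 - w) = (w - 2)*(w - 1)*(w)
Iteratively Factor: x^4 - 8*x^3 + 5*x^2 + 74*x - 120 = (x + 3)*(x^3 - 11*x^2 + 38*x - 40) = (x - 2)*(x + 3)*(x^2 - 9*x + 20) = (x - 5)*(x - 2)*(x + 3)*(x - 4)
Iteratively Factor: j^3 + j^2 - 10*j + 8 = (j - 2)*(j^2 + 3*j - 4) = (j - 2)*(j - 1)*(j + 4)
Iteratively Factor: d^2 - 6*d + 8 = (d - 4)*(d - 2)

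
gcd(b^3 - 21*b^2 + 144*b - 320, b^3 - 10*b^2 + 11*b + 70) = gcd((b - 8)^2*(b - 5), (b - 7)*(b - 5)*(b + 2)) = b - 5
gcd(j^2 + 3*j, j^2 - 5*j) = j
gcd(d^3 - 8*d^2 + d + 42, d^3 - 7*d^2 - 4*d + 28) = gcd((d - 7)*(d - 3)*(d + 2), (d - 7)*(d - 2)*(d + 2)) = d^2 - 5*d - 14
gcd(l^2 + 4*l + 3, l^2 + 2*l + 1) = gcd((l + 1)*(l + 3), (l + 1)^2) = l + 1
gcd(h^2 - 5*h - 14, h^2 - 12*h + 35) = h - 7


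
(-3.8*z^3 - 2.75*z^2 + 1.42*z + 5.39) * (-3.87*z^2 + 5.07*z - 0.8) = 14.706*z^5 - 8.6235*z^4 - 16.3979*z^3 - 11.4599*z^2 + 26.1913*z - 4.312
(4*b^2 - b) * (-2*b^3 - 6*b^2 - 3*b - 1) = -8*b^5 - 22*b^4 - 6*b^3 - b^2 + b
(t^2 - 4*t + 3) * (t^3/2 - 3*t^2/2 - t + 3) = t^5/2 - 7*t^4/2 + 13*t^3/2 + 5*t^2/2 - 15*t + 9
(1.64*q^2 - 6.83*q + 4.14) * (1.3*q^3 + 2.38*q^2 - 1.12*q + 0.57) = 2.132*q^5 - 4.9758*q^4 - 12.7102*q^3 + 18.4376*q^2 - 8.5299*q + 2.3598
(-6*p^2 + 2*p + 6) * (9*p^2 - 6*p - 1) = -54*p^4 + 54*p^3 + 48*p^2 - 38*p - 6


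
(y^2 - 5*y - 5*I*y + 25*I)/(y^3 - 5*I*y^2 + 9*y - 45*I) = (y - 5)/(y^2 + 9)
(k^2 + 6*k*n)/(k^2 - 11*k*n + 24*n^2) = k*(k + 6*n)/(k^2 - 11*k*n + 24*n^2)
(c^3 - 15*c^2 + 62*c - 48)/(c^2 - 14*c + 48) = c - 1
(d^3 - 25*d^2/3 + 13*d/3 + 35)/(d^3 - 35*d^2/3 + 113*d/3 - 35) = (3*d + 5)/(3*d - 5)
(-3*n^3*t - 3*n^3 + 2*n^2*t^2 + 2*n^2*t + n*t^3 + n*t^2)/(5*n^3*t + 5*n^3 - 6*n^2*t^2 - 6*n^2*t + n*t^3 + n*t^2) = (3*n + t)/(-5*n + t)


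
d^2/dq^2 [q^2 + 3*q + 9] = 2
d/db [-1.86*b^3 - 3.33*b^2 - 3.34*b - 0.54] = -5.58*b^2 - 6.66*b - 3.34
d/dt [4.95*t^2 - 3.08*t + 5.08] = 9.9*t - 3.08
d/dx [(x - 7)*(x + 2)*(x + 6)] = 3*x^2 + 2*x - 44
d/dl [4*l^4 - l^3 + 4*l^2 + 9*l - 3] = 16*l^3 - 3*l^2 + 8*l + 9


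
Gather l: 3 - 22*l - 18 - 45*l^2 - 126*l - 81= -45*l^2 - 148*l - 96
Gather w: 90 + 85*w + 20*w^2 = 20*w^2 + 85*w + 90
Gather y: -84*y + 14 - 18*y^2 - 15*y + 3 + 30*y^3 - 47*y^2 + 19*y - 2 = 30*y^3 - 65*y^2 - 80*y + 15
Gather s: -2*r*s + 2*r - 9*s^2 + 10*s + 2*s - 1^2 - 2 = 2*r - 9*s^2 + s*(12 - 2*r) - 3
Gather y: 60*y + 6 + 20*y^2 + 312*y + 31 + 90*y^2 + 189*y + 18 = 110*y^2 + 561*y + 55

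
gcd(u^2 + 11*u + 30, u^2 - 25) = u + 5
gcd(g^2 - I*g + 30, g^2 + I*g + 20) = g + 5*I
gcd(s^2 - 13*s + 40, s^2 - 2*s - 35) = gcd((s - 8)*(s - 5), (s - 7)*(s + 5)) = 1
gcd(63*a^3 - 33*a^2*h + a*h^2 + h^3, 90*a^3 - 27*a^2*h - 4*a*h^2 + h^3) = 3*a - h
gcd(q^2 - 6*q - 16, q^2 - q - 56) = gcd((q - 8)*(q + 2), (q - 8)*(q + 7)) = q - 8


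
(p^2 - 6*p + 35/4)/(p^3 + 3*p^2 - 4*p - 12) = (p^2 - 6*p + 35/4)/(p^3 + 3*p^2 - 4*p - 12)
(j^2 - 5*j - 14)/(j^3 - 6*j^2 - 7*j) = (j + 2)/(j*(j + 1))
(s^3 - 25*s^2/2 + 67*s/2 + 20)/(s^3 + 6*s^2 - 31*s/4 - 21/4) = 2*(s^2 - 13*s + 40)/(2*s^2 + 11*s - 21)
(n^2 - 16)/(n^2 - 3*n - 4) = (n + 4)/(n + 1)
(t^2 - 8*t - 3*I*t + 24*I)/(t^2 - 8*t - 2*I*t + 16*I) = (t - 3*I)/(t - 2*I)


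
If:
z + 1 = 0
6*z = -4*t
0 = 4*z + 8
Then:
No Solution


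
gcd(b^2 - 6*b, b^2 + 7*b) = b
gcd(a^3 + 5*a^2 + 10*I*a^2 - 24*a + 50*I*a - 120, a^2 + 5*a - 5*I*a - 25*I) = a + 5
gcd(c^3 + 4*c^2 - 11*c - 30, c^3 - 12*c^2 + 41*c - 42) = c - 3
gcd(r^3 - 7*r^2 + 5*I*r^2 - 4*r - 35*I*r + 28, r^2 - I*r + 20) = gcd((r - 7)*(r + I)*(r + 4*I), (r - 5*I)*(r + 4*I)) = r + 4*I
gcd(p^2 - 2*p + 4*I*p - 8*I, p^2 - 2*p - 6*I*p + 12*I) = p - 2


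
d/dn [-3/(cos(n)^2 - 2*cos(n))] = 6*(sin(n)/cos(n)^2 - tan(n))/(cos(n) - 2)^2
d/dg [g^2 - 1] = 2*g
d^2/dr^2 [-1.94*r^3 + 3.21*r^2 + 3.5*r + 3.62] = 6.42 - 11.64*r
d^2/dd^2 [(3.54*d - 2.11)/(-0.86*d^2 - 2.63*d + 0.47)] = (-(1.72*d + 2.63)*(3.44*d + 5.26)*(3.54*d - 2.11) + (18.2664*d + 14.9912)*(0.86*d^2 + 2.63*d - 0.47))/(0.86*d^2 + 2.63*d - 0.47)^3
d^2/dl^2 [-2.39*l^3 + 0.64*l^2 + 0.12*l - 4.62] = 1.28 - 14.34*l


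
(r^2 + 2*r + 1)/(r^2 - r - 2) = (r + 1)/(r - 2)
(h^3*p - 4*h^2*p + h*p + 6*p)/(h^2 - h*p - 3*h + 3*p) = p*(-h^2 + h + 2)/(-h + p)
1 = 1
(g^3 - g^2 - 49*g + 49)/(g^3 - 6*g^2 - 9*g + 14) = (g + 7)/(g + 2)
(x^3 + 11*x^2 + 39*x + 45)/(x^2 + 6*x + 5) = (x^2 + 6*x + 9)/(x + 1)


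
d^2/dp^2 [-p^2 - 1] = -2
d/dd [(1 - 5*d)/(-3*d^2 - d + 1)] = (15*d^2 + 5*d - (5*d - 1)*(6*d + 1) - 5)/(3*d^2 + d - 1)^2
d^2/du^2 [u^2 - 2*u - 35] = 2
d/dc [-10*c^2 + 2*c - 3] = 2 - 20*c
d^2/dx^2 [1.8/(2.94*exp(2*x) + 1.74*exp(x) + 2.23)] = (1.8*(5.88*exp(x) + 1.74)*(11.76*exp(x) + 3.48)*exp(x) - (21.168*exp(x) + 3.132)*(2.94*exp(2*x) + 1.74*exp(x) + 2.23))*exp(x)/(2.94*exp(2*x) + 1.74*exp(x) + 2.23)^3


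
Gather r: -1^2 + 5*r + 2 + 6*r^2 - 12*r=6*r^2 - 7*r + 1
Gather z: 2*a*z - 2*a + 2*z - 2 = -2*a + z*(2*a + 2) - 2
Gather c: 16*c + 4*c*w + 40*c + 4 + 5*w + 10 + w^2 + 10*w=c*(4*w + 56) + w^2 + 15*w + 14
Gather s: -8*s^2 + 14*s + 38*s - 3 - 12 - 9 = -8*s^2 + 52*s - 24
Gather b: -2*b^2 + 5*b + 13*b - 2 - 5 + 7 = -2*b^2 + 18*b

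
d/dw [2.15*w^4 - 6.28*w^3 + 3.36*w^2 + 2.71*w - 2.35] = 8.6*w^3 - 18.84*w^2 + 6.72*w + 2.71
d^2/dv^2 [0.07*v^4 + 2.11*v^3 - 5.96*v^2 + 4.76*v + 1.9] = 0.84*v^2 + 12.66*v - 11.92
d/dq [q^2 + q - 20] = 2*q + 1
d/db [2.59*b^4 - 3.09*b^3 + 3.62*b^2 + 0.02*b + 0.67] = 10.36*b^3 - 9.27*b^2 + 7.24*b + 0.02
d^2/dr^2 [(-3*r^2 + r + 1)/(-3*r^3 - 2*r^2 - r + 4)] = 2*(27*r^6 - 27*r^5 - 99*r^4 + 197*r^3 - 21*r^2 - 66*r + 35)/(27*r^9 + 54*r^8 + 63*r^7 - 64*r^6 - 123*r^5 - 114*r^4 + 97*r^3 + 84*r^2 + 48*r - 64)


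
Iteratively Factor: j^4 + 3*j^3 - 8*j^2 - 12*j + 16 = (j + 2)*(j^3 + j^2 - 10*j + 8) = (j + 2)*(j + 4)*(j^2 - 3*j + 2) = (j - 2)*(j + 2)*(j + 4)*(j - 1)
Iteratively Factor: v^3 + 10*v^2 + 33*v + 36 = (v + 3)*(v^2 + 7*v + 12) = (v + 3)^2*(v + 4)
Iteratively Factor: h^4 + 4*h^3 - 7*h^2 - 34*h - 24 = (h + 4)*(h^3 - 7*h - 6) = (h - 3)*(h + 4)*(h^2 + 3*h + 2) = (h - 3)*(h + 2)*(h + 4)*(h + 1)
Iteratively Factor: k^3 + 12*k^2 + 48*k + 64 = (k + 4)*(k^2 + 8*k + 16) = (k + 4)^2*(k + 4)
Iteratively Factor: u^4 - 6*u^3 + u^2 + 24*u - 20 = (u + 2)*(u^3 - 8*u^2 + 17*u - 10) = (u - 1)*(u + 2)*(u^2 - 7*u + 10) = (u - 2)*(u - 1)*(u + 2)*(u - 5)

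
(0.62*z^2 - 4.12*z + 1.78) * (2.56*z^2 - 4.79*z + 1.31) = 1.5872*z^4 - 13.517*z^3 + 25.1038*z^2 - 13.9234*z + 2.3318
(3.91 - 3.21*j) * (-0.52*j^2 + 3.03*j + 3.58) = 1.6692*j^3 - 11.7595*j^2 + 0.355499999999999*j + 13.9978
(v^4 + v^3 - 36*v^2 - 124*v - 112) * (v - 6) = v^5 - 5*v^4 - 42*v^3 + 92*v^2 + 632*v + 672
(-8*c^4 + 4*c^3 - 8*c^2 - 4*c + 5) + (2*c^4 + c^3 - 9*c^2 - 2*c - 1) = -6*c^4 + 5*c^3 - 17*c^2 - 6*c + 4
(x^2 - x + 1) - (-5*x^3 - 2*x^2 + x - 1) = 5*x^3 + 3*x^2 - 2*x + 2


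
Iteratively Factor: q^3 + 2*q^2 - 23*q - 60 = (q + 4)*(q^2 - 2*q - 15) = (q - 5)*(q + 4)*(q + 3)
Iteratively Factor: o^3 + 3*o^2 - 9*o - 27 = (o + 3)*(o^2 - 9) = (o + 3)^2*(o - 3)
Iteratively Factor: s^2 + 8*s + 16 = (s + 4)*(s + 4)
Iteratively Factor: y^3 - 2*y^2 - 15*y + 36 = (y + 4)*(y^2 - 6*y + 9) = (y - 3)*(y + 4)*(y - 3)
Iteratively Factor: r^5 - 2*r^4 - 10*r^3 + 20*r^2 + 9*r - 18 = (r - 2)*(r^4 - 10*r^2 + 9) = (r - 2)*(r + 1)*(r^3 - r^2 - 9*r + 9) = (r - 2)*(r - 1)*(r + 1)*(r^2 - 9) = (r - 3)*(r - 2)*(r - 1)*(r + 1)*(r + 3)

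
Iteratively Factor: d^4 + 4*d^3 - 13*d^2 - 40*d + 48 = (d - 1)*(d^3 + 5*d^2 - 8*d - 48) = (d - 1)*(d + 4)*(d^2 + d - 12) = (d - 1)*(d + 4)^2*(d - 3)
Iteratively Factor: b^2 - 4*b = (b)*(b - 4)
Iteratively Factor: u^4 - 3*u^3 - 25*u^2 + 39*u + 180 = (u + 3)*(u^3 - 6*u^2 - 7*u + 60) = (u - 5)*(u + 3)*(u^2 - u - 12) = (u - 5)*(u - 4)*(u + 3)*(u + 3)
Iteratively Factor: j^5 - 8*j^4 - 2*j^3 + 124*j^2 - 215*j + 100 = (j - 5)*(j^4 - 3*j^3 - 17*j^2 + 39*j - 20) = (j - 5)*(j - 1)*(j^3 - 2*j^2 - 19*j + 20) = (j - 5)*(j - 1)*(j + 4)*(j^2 - 6*j + 5) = (j - 5)^2*(j - 1)*(j + 4)*(j - 1)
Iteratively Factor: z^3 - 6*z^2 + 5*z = (z - 1)*(z^2 - 5*z) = z*(z - 1)*(z - 5)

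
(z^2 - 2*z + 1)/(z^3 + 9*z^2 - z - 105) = (z^2 - 2*z + 1)/(z^3 + 9*z^2 - z - 105)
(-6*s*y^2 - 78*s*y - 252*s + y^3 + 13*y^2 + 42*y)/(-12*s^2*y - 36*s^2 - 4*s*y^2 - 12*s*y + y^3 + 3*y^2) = (y^2 + 13*y + 42)/(2*s*y + 6*s + y^2 + 3*y)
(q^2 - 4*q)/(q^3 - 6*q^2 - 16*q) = (4 - q)/(-q^2 + 6*q + 16)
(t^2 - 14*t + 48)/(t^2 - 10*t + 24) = (t - 8)/(t - 4)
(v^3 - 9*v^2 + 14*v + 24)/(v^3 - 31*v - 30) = (v - 4)/(v + 5)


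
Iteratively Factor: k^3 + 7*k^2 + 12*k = (k + 3)*(k^2 + 4*k) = k*(k + 3)*(k + 4)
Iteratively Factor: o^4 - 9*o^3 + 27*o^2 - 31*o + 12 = (o - 4)*(o^3 - 5*o^2 + 7*o - 3) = (o - 4)*(o - 1)*(o^2 - 4*o + 3) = (o - 4)*(o - 3)*(o - 1)*(o - 1)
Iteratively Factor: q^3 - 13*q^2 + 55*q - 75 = (q - 5)*(q^2 - 8*q + 15) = (q - 5)^2*(q - 3)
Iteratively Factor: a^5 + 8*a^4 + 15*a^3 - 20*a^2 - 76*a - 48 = (a + 3)*(a^4 + 5*a^3 - 20*a - 16) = (a + 1)*(a + 3)*(a^3 + 4*a^2 - 4*a - 16) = (a + 1)*(a + 3)*(a + 4)*(a^2 - 4) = (a - 2)*(a + 1)*(a + 3)*(a + 4)*(a + 2)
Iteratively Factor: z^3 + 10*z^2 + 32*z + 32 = (z + 4)*(z^2 + 6*z + 8) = (z + 4)^2*(z + 2)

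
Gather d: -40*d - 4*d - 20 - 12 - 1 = -44*d - 33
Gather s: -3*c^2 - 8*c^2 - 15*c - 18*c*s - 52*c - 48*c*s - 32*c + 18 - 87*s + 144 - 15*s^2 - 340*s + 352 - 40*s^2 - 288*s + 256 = -11*c^2 - 99*c - 55*s^2 + s*(-66*c - 715) + 770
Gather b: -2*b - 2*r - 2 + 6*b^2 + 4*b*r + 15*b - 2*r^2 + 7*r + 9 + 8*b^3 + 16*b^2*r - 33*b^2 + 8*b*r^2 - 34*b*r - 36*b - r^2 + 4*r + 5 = 8*b^3 + b^2*(16*r - 27) + b*(8*r^2 - 30*r - 23) - 3*r^2 + 9*r + 12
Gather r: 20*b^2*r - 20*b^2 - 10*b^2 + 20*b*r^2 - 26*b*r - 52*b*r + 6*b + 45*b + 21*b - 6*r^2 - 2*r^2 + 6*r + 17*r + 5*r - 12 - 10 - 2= -30*b^2 + 72*b + r^2*(20*b - 8) + r*(20*b^2 - 78*b + 28) - 24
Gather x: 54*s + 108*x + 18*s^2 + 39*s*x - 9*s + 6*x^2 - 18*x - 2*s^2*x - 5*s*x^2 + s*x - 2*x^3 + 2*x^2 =18*s^2 + 45*s - 2*x^3 + x^2*(8 - 5*s) + x*(-2*s^2 + 40*s + 90)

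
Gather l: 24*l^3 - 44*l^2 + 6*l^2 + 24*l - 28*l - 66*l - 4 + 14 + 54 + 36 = 24*l^3 - 38*l^2 - 70*l + 100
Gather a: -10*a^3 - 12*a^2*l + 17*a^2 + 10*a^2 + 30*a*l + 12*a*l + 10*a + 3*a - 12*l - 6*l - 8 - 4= -10*a^3 + a^2*(27 - 12*l) + a*(42*l + 13) - 18*l - 12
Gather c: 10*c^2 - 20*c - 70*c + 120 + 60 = 10*c^2 - 90*c + 180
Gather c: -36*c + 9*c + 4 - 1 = 3 - 27*c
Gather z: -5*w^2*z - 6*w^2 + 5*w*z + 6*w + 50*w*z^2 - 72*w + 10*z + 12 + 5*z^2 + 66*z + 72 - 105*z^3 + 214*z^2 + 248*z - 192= -6*w^2 - 66*w - 105*z^3 + z^2*(50*w + 219) + z*(-5*w^2 + 5*w + 324) - 108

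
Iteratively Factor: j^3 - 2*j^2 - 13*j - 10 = (j + 1)*(j^2 - 3*j - 10) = (j - 5)*(j + 1)*(j + 2)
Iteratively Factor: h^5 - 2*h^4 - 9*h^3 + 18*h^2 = (h - 2)*(h^4 - 9*h^2) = (h - 3)*(h - 2)*(h^3 + 3*h^2) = h*(h - 3)*(h - 2)*(h^2 + 3*h) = h*(h - 3)*(h - 2)*(h + 3)*(h)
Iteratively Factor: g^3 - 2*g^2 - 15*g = (g - 5)*(g^2 + 3*g) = (g - 5)*(g + 3)*(g)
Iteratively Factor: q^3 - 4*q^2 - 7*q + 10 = (q - 5)*(q^2 + q - 2) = (q - 5)*(q + 2)*(q - 1)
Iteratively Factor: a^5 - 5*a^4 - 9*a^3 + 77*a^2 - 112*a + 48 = (a - 1)*(a^4 - 4*a^3 - 13*a^2 + 64*a - 48) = (a - 4)*(a - 1)*(a^3 - 13*a + 12) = (a - 4)*(a - 1)^2*(a^2 + a - 12) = (a - 4)*(a - 3)*(a - 1)^2*(a + 4)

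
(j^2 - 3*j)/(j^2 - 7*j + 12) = j/(j - 4)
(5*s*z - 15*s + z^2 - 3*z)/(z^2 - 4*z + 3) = (5*s + z)/(z - 1)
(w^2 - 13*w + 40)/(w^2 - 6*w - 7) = (-w^2 + 13*w - 40)/(-w^2 + 6*w + 7)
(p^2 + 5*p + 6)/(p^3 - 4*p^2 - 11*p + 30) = (p + 2)/(p^2 - 7*p + 10)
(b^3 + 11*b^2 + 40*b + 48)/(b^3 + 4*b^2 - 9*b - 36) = (b + 4)/(b - 3)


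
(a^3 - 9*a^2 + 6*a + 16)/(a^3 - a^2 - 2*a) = (a - 8)/a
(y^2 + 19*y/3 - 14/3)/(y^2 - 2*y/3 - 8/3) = (-3*y^2 - 19*y + 14)/(-3*y^2 + 2*y + 8)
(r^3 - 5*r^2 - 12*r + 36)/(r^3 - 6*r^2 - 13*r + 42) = (r - 6)/(r - 7)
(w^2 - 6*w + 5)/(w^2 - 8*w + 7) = (w - 5)/(w - 7)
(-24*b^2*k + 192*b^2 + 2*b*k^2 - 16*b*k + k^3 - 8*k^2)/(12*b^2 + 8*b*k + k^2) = (-4*b*k + 32*b + k^2 - 8*k)/(2*b + k)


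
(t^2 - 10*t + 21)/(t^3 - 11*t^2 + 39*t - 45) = (t - 7)/(t^2 - 8*t + 15)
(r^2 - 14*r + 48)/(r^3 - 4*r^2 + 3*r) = (r^2 - 14*r + 48)/(r*(r^2 - 4*r + 3))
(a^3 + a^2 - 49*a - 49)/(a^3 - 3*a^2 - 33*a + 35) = (a^2 + 8*a + 7)/(a^2 + 4*a - 5)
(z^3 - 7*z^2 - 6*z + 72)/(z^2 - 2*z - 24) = (z^2 - z - 12)/(z + 4)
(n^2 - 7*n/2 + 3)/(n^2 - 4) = (n - 3/2)/(n + 2)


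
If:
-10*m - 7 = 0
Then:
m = -7/10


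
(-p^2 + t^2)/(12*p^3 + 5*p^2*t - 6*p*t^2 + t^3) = (-p + t)/(12*p^2 - 7*p*t + t^2)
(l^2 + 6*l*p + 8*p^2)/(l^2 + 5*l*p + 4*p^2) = (l + 2*p)/(l + p)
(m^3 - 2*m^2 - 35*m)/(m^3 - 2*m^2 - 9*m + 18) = m*(m^2 - 2*m - 35)/(m^3 - 2*m^2 - 9*m + 18)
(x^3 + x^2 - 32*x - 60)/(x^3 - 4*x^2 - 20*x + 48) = (x^2 + 7*x + 10)/(x^2 + 2*x - 8)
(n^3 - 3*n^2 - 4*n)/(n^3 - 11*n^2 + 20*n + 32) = n/(n - 8)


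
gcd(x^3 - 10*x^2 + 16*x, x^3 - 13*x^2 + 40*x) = x^2 - 8*x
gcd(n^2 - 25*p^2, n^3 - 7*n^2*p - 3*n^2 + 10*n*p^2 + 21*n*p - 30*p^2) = -n + 5*p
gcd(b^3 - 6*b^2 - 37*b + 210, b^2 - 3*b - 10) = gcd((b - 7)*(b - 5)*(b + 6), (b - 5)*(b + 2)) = b - 5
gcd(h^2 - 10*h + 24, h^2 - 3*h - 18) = h - 6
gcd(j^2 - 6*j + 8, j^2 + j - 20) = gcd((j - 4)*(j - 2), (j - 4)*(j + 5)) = j - 4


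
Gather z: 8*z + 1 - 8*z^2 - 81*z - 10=-8*z^2 - 73*z - 9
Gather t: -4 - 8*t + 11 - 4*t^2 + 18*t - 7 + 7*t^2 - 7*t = 3*t^2 + 3*t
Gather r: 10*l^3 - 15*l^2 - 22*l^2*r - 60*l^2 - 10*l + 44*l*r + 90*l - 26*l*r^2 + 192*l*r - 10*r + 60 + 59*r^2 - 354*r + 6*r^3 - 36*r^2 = 10*l^3 - 75*l^2 + 80*l + 6*r^3 + r^2*(23 - 26*l) + r*(-22*l^2 + 236*l - 364) + 60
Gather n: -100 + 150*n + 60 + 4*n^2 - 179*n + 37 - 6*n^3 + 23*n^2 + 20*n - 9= -6*n^3 + 27*n^2 - 9*n - 12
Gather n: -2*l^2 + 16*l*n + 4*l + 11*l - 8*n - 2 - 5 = -2*l^2 + 15*l + n*(16*l - 8) - 7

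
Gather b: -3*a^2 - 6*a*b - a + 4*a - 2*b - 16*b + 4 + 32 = -3*a^2 + 3*a + b*(-6*a - 18) + 36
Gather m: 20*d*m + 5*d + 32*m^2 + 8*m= 5*d + 32*m^2 + m*(20*d + 8)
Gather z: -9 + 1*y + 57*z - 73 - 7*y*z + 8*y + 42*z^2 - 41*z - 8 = 9*y + 42*z^2 + z*(16 - 7*y) - 90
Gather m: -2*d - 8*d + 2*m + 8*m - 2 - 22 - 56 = -10*d + 10*m - 80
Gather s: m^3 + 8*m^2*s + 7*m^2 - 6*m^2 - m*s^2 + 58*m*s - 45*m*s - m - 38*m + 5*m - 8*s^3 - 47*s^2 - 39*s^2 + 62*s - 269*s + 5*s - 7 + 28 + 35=m^3 + m^2 - 34*m - 8*s^3 + s^2*(-m - 86) + s*(8*m^2 + 13*m - 202) + 56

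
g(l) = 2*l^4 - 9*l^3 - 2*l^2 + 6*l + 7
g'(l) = 8*l^3 - 27*l^2 - 4*l + 6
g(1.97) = -27.63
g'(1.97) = -45.50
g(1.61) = -12.65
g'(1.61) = -37.04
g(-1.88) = 73.44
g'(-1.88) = -135.07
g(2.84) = -68.14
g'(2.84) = -39.88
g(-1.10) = 12.89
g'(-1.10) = -32.92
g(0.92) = 5.25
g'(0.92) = -14.30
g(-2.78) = 287.68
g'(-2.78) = -363.43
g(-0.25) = 5.52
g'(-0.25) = 5.19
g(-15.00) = 131092.00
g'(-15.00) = -33009.00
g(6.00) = 619.00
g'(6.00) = 738.00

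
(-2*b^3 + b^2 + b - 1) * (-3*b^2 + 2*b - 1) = 6*b^5 - 7*b^4 + b^3 + 4*b^2 - 3*b + 1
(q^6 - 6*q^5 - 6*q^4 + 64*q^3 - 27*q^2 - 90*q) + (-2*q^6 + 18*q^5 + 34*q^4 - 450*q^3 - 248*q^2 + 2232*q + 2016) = -q^6 + 12*q^5 + 28*q^4 - 386*q^3 - 275*q^2 + 2142*q + 2016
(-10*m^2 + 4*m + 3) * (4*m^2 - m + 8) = -40*m^4 + 26*m^3 - 72*m^2 + 29*m + 24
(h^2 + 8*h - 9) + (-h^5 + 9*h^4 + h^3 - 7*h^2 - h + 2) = -h^5 + 9*h^4 + h^3 - 6*h^2 + 7*h - 7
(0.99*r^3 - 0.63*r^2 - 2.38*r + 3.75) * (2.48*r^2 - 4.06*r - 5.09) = 2.4552*r^5 - 5.5818*r^4 - 8.3837*r^3 + 22.1695*r^2 - 3.1108*r - 19.0875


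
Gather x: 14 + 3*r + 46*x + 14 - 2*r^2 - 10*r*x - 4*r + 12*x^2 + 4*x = -2*r^2 - r + 12*x^2 + x*(50 - 10*r) + 28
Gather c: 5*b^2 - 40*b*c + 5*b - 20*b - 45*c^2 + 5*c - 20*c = 5*b^2 - 15*b - 45*c^2 + c*(-40*b - 15)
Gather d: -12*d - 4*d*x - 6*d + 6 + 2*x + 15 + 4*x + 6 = d*(-4*x - 18) + 6*x + 27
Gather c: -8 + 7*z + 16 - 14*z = 8 - 7*z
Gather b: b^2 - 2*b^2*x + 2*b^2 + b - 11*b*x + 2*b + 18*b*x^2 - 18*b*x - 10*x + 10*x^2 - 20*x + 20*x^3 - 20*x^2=b^2*(3 - 2*x) + b*(18*x^2 - 29*x + 3) + 20*x^3 - 10*x^2 - 30*x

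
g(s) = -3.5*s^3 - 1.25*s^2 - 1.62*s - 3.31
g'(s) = -10.5*s^2 - 2.5*s - 1.62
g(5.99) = -810.09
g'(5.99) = -393.34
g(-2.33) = 37.95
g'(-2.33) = -52.80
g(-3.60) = 149.62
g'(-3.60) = -128.70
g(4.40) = -332.78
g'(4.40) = -215.90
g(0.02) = -3.34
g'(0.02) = -1.67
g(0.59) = -5.42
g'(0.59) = -6.75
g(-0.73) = -1.43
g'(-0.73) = -5.39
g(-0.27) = -2.89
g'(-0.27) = -1.71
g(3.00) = -113.92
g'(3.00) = -103.62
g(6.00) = -814.03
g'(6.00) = -394.62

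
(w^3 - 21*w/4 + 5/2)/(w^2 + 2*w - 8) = (w^2 + 2*w - 5/4)/(w + 4)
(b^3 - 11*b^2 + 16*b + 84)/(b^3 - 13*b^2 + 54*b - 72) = (b^2 - 5*b - 14)/(b^2 - 7*b + 12)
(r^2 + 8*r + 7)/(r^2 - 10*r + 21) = (r^2 + 8*r + 7)/(r^2 - 10*r + 21)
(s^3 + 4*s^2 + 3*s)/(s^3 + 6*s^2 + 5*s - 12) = s*(s + 1)/(s^2 + 3*s - 4)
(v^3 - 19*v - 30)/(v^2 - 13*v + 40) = (v^2 + 5*v + 6)/(v - 8)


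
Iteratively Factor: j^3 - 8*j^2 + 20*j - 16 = (j - 4)*(j^2 - 4*j + 4) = (j - 4)*(j - 2)*(j - 2)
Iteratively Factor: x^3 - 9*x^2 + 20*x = (x)*(x^2 - 9*x + 20) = x*(x - 5)*(x - 4)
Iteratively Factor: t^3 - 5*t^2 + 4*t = (t)*(t^2 - 5*t + 4) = t*(t - 1)*(t - 4)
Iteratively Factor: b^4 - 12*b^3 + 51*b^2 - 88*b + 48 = (b - 1)*(b^3 - 11*b^2 + 40*b - 48) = (b - 3)*(b - 1)*(b^2 - 8*b + 16) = (b - 4)*(b - 3)*(b - 1)*(b - 4)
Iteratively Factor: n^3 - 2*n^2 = (n)*(n^2 - 2*n) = n^2*(n - 2)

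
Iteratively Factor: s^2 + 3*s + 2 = (s + 1)*(s + 2)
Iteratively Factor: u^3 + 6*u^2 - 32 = (u + 4)*(u^2 + 2*u - 8) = (u + 4)^2*(u - 2)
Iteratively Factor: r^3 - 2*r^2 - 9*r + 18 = (r - 3)*(r^2 + r - 6) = (r - 3)*(r - 2)*(r + 3)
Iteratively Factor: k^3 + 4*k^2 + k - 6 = (k + 3)*(k^2 + k - 2) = (k - 1)*(k + 3)*(k + 2)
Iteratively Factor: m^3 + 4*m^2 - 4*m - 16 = (m + 4)*(m^2 - 4) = (m - 2)*(m + 4)*(m + 2)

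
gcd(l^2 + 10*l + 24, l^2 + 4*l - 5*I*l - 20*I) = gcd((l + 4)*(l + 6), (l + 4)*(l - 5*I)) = l + 4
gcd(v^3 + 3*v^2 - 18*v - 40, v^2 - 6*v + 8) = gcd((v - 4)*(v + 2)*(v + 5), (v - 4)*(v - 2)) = v - 4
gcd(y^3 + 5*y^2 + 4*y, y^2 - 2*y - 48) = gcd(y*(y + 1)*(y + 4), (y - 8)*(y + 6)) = 1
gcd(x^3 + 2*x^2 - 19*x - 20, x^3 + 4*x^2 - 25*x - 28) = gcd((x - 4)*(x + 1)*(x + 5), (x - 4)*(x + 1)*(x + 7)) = x^2 - 3*x - 4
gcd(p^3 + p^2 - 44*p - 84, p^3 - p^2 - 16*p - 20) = p + 2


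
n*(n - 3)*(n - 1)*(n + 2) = n^4 - 2*n^3 - 5*n^2 + 6*n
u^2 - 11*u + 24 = (u - 8)*(u - 3)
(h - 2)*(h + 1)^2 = h^3 - 3*h - 2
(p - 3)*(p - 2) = p^2 - 5*p + 6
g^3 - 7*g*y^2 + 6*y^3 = (g - 2*y)*(g - y)*(g + 3*y)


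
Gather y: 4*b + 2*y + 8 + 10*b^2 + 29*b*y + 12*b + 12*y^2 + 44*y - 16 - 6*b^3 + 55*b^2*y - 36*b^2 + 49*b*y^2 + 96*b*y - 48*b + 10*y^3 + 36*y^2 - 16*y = -6*b^3 - 26*b^2 - 32*b + 10*y^3 + y^2*(49*b + 48) + y*(55*b^2 + 125*b + 30) - 8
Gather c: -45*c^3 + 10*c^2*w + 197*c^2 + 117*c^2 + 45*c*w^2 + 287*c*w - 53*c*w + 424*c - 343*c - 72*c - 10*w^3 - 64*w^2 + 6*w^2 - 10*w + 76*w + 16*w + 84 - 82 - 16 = -45*c^3 + c^2*(10*w + 314) + c*(45*w^2 + 234*w + 9) - 10*w^3 - 58*w^2 + 82*w - 14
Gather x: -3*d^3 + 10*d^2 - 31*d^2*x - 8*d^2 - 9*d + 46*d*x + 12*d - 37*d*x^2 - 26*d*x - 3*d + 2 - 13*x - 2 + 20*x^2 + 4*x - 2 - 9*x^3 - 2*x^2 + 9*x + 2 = -3*d^3 + 2*d^2 - 9*x^3 + x^2*(18 - 37*d) + x*(-31*d^2 + 20*d)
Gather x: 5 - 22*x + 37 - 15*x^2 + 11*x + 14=-15*x^2 - 11*x + 56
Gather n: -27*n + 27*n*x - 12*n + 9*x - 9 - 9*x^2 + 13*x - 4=n*(27*x - 39) - 9*x^2 + 22*x - 13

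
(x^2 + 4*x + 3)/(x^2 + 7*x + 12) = (x + 1)/(x + 4)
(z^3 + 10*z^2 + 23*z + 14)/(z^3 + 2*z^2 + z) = (z^2 + 9*z + 14)/(z*(z + 1))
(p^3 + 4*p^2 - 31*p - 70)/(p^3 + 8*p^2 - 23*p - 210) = (p + 2)/(p + 6)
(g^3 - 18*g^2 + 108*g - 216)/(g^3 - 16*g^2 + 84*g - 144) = (g - 6)/(g - 4)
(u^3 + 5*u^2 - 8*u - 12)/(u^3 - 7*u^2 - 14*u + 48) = (u^2 + 7*u + 6)/(u^2 - 5*u - 24)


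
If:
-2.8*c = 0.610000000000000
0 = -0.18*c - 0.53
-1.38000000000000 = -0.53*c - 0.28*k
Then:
No Solution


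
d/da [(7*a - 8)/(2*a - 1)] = 9/(2*a - 1)^2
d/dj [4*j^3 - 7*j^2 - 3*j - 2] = 12*j^2 - 14*j - 3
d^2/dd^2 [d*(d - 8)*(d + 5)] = 6*d - 6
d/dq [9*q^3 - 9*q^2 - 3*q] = 27*q^2 - 18*q - 3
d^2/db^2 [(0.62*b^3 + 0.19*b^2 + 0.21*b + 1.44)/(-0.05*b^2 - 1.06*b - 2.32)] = (-1.73472347597681e-18*b^5 - 1.230334*b^3 - 9.037584*b^2 - 20.334288*b - 3.914336)/(0.000125*b^6 + 0.00795*b^5 + 0.18594*b^4 + 1.928776*b^3 + 8.627616*b^2 + 17.116032*b + 12.487168)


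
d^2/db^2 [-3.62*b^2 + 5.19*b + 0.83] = -7.24000000000000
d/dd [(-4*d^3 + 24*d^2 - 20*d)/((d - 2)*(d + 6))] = 4*(-d^4 - 8*d^3 + 65*d^2 - 144*d + 60)/(d^4 + 8*d^3 - 8*d^2 - 96*d + 144)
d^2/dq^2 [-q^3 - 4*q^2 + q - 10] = -6*q - 8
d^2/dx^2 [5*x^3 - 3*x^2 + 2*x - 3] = 30*x - 6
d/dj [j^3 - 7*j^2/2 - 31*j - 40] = 3*j^2 - 7*j - 31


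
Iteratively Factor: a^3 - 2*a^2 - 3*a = (a)*(a^2 - 2*a - 3) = a*(a + 1)*(a - 3)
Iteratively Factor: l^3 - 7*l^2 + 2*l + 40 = (l + 2)*(l^2 - 9*l + 20) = (l - 4)*(l + 2)*(l - 5)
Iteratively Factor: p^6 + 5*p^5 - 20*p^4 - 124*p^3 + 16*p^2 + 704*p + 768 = (p + 4)*(p^5 + p^4 - 24*p^3 - 28*p^2 + 128*p + 192) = (p + 2)*(p + 4)*(p^4 - p^3 - 22*p^2 + 16*p + 96) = (p - 4)*(p + 2)*(p + 4)*(p^3 + 3*p^2 - 10*p - 24) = (p - 4)*(p + 2)*(p + 4)^2*(p^2 - p - 6) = (p - 4)*(p - 3)*(p + 2)*(p + 4)^2*(p + 2)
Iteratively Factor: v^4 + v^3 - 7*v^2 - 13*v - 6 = (v + 1)*(v^3 - 7*v - 6) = (v + 1)^2*(v^2 - v - 6) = (v + 1)^2*(v + 2)*(v - 3)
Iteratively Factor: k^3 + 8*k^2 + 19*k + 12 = (k + 3)*(k^2 + 5*k + 4) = (k + 3)*(k + 4)*(k + 1)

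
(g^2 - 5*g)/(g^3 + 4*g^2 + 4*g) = (g - 5)/(g^2 + 4*g + 4)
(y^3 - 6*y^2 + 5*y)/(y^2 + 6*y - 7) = y*(y - 5)/(y + 7)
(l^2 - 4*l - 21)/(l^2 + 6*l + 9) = (l - 7)/(l + 3)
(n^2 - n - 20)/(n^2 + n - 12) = (n - 5)/(n - 3)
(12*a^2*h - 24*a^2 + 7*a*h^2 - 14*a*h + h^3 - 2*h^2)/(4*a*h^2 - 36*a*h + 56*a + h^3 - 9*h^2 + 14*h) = (3*a + h)/(h - 7)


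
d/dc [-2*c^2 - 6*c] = -4*c - 6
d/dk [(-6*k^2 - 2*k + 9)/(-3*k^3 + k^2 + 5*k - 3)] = (-18*k^4 - 12*k^3 + 53*k^2 + 18*k - 39)/(9*k^6 - 6*k^5 - 29*k^4 + 28*k^3 + 19*k^2 - 30*k + 9)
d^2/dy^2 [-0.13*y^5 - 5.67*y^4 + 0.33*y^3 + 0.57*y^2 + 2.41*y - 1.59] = -2.6*y^3 - 68.04*y^2 + 1.98*y + 1.14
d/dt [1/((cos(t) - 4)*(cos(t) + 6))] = 2*(cos(t) + 1)*sin(t)/((cos(t) - 4)^2*(cos(t) + 6)^2)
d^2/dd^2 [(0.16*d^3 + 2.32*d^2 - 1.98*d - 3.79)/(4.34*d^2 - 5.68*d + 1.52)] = (7.105427357601e-15*d^5 + 5.6843418860808e-14*d^4 + 48.005584*d^3 - 528.437256*d^2 + 641.156256*d - 218.014048)/(81.746504*d^6 - 320.958624*d^5 + 505.946784*d^4 - 408.069376*d^3 + 177.197952*d^2 - 39.369216*d + 3.511808)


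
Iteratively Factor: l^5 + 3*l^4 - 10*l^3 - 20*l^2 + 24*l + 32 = (l - 2)*(l^4 + 5*l^3 - 20*l - 16) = (l - 2)*(l + 4)*(l^3 + l^2 - 4*l - 4) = (l - 2)*(l + 2)*(l + 4)*(l^2 - l - 2) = (l - 2)*(l + 1)*(l + 2)*(l + 4)*(l - 2)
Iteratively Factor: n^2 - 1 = (n + 1)*(n - 1)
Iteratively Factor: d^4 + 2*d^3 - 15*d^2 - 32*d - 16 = (d + 4)*(d^3 - 2*d^2 - 7*d - 4) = (d + 1)*(d + 4)*(d^2 - 3*d - 4) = (d - 4)*(d + 1)*(d + 4)*(d + 1)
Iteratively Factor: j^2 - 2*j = (j)*(j - 2)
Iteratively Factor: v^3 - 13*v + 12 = (v + 4)*(v^2 - 4*v + 3) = (v - 3)*(v + 4)*(v - 1)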